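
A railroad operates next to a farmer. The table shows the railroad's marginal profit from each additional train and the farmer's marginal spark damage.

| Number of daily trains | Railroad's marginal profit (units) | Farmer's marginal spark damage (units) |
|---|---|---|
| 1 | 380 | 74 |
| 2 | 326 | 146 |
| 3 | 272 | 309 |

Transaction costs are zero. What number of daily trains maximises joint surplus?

Bargaining reaches the level where marginal profit last exceeds marginal spark damage.
That holds through level 2 (326 ≥ 146) but not at 3 (272 < 309).

2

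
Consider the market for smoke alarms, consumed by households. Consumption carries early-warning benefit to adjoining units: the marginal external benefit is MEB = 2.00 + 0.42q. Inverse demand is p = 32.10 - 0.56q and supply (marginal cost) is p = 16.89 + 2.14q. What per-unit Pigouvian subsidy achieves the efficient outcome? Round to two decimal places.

Social marginal benefit = demand + MEB = 34.10 - 0.14q.
Set SMB = MC: 34.10 - 0.14q = 16.89 + 2.14q → q* = 7.5482.
The Pigouvian subsidy equals MEB at q*: 2.00 + 0.42×7.5482 = 5.1702.

subsidy = 5.17 per unit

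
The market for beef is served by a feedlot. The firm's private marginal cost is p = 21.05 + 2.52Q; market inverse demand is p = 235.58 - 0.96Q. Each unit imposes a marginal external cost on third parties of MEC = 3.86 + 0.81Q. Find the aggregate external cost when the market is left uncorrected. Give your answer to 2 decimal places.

Market equilibrium (private): 21.05 + 2.52Q = 235.58 - 0.96Q → Q_m = 61.6466.
Total external cost = ∫₀^{Q_m} (3.86 + 0.81Q) dQ = 3.86×61.6466 + ½×0.81×61.6466² = 1777.0787.

1777.08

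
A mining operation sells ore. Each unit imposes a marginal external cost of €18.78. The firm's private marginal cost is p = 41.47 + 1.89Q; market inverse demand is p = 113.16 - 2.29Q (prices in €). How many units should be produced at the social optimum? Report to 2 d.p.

Social marginal cost = private MC + MEC = 60.25 + 1.89Q.
Set SMC = demand: 60.25 + 1.89Q = 113.16 - 2.29Q → Q* = 12.6579.

Q* = 12.66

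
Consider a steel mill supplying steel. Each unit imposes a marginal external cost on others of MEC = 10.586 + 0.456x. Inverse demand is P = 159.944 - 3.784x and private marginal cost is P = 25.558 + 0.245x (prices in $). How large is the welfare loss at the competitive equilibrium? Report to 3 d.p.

DWL = $74.183

Market equilibrium (private): 25.558 + 0.245x = 159.944 - 3.784x → x_m = 33.3547.
Social marginal cost = private MC + MEC = 36.144 + 0.701x.
Set SMC = demand: 36.144 + 0.701x = 159.944 - 3.784x → x* = 27.6031.
Height of the DWL triangle at x_m is SMC(x_m) − demand(x_m) = MEC(x_m) = 25.7957.
DWL = ½ × 5.7516 × 25.7957 = 74.1833.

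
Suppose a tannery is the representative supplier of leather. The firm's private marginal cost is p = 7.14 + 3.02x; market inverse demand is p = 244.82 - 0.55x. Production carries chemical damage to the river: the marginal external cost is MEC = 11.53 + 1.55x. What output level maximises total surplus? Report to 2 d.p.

Social marginal cost = private MC + MEC = 18.67 + 4.57x.
Set SMC = demand: 18.67 + 4.57x = 244.82 - 0.55x → x* = 44.1699.

x* = 44.17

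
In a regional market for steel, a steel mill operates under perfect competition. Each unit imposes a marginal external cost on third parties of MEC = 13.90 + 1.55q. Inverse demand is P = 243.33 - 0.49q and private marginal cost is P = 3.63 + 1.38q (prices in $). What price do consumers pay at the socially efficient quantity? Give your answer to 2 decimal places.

Social marginal cost = private MC + MEC = 17.53 + 2.93q.
Set SMC = demand: 17.53 + 2.93q = 243.33 - 0.49q → q* = 66.0234.
Consumer price on the demand curve at q*: 243.33 − 0.49×66.0234 = 210.9785.

P = $210.98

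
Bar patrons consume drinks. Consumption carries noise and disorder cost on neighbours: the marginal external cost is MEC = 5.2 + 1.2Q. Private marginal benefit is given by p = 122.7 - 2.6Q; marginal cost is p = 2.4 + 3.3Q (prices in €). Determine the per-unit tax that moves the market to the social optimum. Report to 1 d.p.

Social marginal benefit = demand − MEC = 117.5 - 3.8Q.
Set SMB = MC: 117.5 - 3.8Q = 2.4 + 3.3Q → Q* = 16.2113.
The Pigouvian tax equals MEC at Q*: 5.2 + 1.2×16.2113 = 24.6536.

tax = €24.7 per unit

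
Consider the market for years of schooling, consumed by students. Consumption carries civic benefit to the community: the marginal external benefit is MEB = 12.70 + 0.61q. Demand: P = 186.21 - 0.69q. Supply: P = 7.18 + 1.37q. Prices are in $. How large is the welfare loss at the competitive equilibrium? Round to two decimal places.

Market equilibrium (private): 7.18 + 1.37q = 186.21 - 0.69q → q_m = 86.9078.
Social marginal benefit = demand + MEB = 198.91 - 0.08q.
Set SMB = MC: 198.91 - 0.08q = 7.18 + 1.37q → q* = 132.2276.
Height of the DWL triangle at q_m is SMB(q_m) − MC(q_m) = MEB(q_m) = 65.7137.
DWL = ½ × 45.3198 × 65.7137 = 1489.0659.

DWL = $1489.07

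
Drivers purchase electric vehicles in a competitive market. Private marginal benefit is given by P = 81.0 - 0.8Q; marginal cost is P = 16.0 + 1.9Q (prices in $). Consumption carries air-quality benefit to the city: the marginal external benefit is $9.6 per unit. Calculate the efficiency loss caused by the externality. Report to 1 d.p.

DWL = $17.1

Market equilibrium (private): 16.0 + 1.9Q = 81.0 - 0.8Q → Q_m = 24.0741.
Social marginal benefit = demand + MEB = 90.6 - 0.8Q.
Set SMB = MC: 90.6 - 0.8Q = 16.0 + 1.9Q → Q* = 27.6296.
The loss is the area between SMB and MC from Q* to Q_m; with linear curves that's a triangle of height MEB(Q_m).
DWL = ½ × 3.5555 × 9.6000 = 17.0664.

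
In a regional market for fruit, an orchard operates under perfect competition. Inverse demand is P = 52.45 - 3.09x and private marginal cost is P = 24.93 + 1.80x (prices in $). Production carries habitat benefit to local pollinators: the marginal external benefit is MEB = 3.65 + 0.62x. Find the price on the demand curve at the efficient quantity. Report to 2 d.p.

P = $29.89

Social marginal cost = private MC − MEB = 21.28 + 1.18x.
Set SMC = demand: 21.28 + 1.18x = 52.45 - 3.09x → x* = 7.2998.
Consumer price on the demand curve at x*: 52.45 − 3.09×7.2998 = 29.8936.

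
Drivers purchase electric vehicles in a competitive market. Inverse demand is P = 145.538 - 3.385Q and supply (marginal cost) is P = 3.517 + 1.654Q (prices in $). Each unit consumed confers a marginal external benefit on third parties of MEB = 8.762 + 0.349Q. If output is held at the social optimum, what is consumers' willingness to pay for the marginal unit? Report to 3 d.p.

Social marginal benefit = demand + MEB = 154.300 - 3.036Q.
Set SMB = MC: 154.300 - 3.036Q = 3.517 + 1.654Q → Q* = 32.1499.
Consumer price on the demand curve at Q*: 145.538 − 3.385×32.1499 = 36.7106.

P = $36.711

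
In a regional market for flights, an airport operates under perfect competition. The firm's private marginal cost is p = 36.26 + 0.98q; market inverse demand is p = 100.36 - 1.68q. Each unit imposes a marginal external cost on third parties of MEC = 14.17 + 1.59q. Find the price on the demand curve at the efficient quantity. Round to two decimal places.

P = 80.62

Social marginal cost = private MC + MEC = 50.43 + 2.57q.
Set SMC = demand: 50.43 + 2.57q = 100.36 - 1.68q → q* = 11.7482.
Consumer price on the demand curve at q*: 100.36 − 1.68×11.7482 = 80.6230.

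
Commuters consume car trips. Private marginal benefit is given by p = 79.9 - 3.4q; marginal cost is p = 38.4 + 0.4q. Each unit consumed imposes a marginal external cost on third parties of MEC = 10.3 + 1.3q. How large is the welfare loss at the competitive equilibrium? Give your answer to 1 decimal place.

Market equilibrium (private): 38.4 + 0.4q = 79.9 - 3.4q → q_m = 10.9211.
Social marginal benefit = demand − MEC = 69.6 - 4.7q.
Set SMB = MC: 69.6 - 4.7q = 38.4 + 0.4q → q* = 6.1176.
Height of the DWL triangle at q_m is MC(q_m) − SMB(q_m) = MEC(q_m) = 24.4974.
DWL = ½ × 4.8035 × 24.4974 = 58.8366.

DWL = 58.8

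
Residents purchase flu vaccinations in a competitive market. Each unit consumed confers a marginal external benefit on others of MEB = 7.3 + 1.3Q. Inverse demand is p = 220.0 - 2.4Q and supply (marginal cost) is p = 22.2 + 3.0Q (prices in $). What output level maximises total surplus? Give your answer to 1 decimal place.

Q* = 50.0

Social marginal benefit = demand + MEB = 227.3 - 1.1Q.
Set SMB = MC: 227.3 - 1.1Q = 22.2 + 3.0Q → Q* = 50.0244.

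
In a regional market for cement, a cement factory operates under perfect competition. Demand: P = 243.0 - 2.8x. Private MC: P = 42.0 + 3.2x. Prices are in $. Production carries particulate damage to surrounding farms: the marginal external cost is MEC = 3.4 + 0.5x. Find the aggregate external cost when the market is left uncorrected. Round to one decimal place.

Market equilibrium (private): 42.0 + 3.2x = 243.0 - 2.8x → x_m = 33.5000.
Total external cost = ∫₀^{x_m} (3.4 + 0.5x) dx = 3.4×33.5000 + ½×0.5×33.5000² = 394.4625.

$394.5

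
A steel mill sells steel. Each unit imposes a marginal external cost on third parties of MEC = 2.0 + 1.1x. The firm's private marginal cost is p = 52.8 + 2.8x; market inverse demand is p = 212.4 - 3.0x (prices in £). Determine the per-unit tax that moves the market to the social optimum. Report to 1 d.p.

tax = £27.1 per unit

Social marginal cost = private MC + MEC = 54.8 + 3.9x.
Set SMC = demand: 54.8 + 3.9x = 212.4 - 3.0x → x* = 22.8406.
The Pigouvian tax equals MEC at x*: 2.0 + 1.1×22.8406 = 27.1247.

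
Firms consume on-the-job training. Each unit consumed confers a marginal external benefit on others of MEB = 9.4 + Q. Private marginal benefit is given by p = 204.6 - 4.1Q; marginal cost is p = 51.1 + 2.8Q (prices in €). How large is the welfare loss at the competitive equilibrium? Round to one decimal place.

DWL = €84.9

Market equilibrium (private): 51.1 + 2.8Q = 204.6 - 4.1Q → Q_m = 22.2464.
Social marginal benefit = demand + MEB = 214.0 - 3.1Q.
Set SMB = MC: 214.0 - 3.1Q = 51.1 + 2.8Q → Q* = 27.6102.
The welfare-loss triangle has base |Q_m − Q*| and height MEB(Q_m) (the vertical gap between SMB and MC is zero at Q* and MEB at Q_m).
DWL = ½ × 5.3638 × 31.6464 = 84.8725.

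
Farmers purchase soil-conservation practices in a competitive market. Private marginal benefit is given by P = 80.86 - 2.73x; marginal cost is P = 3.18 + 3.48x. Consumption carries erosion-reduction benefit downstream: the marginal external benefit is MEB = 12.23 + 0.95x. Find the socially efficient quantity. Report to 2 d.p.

x* = 17.09

Social marginal benefit = demand + MEB = 93.09 - 1.78x.
Set SMB = MC: 93.09 - 1.78x = 3.18 + 3.48x → x* = 17.0932.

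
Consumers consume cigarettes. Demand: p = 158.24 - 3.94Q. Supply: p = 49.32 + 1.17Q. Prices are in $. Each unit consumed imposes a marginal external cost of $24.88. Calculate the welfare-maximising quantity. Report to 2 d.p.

Social marginal benefit = demand − MEC = 133.36 - 3.94Q.
Set SMB = MC: 133.36 - 3.94Q = 49.32 + 1.17Q → Q* = 16.4462.

Q* = 16.45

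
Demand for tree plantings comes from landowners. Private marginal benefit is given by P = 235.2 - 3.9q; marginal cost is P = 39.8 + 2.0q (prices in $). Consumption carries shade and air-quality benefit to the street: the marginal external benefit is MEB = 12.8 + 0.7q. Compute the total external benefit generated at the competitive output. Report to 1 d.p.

Market equilibrium (private): 39.8 + 2.0q = 235.2 - 3.9q → q_m = 33.1186.
Total external benefit = ∫₀^{q_m} (12.8 + 0.7q) dq = 12.8×33.1186 + ½×0.7×33.1186² = 807.8127.

$807.8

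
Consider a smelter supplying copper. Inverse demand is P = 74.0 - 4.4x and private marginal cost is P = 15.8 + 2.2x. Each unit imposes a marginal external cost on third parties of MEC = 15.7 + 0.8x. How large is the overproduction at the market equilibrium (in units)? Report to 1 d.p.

3.1 units

Market equilibrium (private): 15.8 + 2.2x = 74.0 - 4.4x → x_m = 8.8182.
Social marginal cost = private MC + MEC = 31.5 + 3.0x.
Set SMC = demand: 31.5 + 3.0x = 74.0 - 4.4x → x* = 5.7432.
Gap = |8.8182 − 5.7432| = 3.0750.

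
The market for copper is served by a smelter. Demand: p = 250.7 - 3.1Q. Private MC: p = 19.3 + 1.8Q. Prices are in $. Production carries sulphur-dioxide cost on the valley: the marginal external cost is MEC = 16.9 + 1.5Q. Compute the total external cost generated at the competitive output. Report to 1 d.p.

$2470.7

Market equilibrium (private): 19.3 + 1.8Q = 250.7 - 3.1Q → Q_m = 47.2245.
Total external cost = ∫₀^{Q_m} (16.9 + 1.5Q) dQ = 16.9×47.2245 + ½×1.5×47.2245² = 2470.7091.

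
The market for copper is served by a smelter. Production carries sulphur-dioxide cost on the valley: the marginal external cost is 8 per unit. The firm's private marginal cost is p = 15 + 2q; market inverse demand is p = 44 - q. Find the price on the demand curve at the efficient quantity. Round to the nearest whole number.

Social marginal cost = private MC + MEC = 23 + 2q.
Set SMC = demand: 23 + 2q = 44 - q → q* = 7.0000.
Consumer price on the demand curve at q*: 44 − 1×7.0000 = 37.0000.

P = 37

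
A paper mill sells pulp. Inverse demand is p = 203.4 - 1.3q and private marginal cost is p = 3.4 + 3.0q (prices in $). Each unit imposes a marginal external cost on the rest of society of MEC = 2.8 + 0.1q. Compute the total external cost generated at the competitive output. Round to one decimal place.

$238.4

Market equilibrium (private): 3.4 + 3.0q = 203.4 - 1.3q → q_m = 46.5116.
Total external cost = ∫₀^{q_m} (2.8 + 0.1q) dq = 2.8×46.5116 + ½×0.1×46.5116² = 238.3989.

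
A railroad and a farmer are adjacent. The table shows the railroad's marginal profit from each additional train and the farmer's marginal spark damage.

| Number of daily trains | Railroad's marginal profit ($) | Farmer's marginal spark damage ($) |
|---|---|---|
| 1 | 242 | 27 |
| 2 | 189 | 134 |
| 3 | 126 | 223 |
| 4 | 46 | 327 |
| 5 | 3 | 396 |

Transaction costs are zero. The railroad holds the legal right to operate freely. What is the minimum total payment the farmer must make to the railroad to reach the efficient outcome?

$175

Left alone the railroad would choose level 5 (marginal profit stays positive).
Efficient level: k* = 2 (marginal profit ≥ marginal spark damage through 2).
The farmer must at least cover the railroad's forgone profit from cutting 5→2: 126 + 46 + 3 = 175.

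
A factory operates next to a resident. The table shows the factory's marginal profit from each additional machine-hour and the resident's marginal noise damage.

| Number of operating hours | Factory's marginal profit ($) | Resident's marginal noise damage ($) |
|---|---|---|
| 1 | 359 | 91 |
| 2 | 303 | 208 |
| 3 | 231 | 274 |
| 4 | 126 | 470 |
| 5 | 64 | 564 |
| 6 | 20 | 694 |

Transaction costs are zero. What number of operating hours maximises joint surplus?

Bargaining reaches the level where marginal profit last exceeds marginal noise damage.
That holds through level 2 (303 ≥ 208) but not at 3 (231 < 274).

2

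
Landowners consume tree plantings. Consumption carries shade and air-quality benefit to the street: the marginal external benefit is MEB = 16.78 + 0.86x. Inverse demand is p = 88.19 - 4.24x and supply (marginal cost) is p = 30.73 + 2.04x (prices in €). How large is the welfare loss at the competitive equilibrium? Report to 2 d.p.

DWL = €56.05

Market equilibrium (private): 30.73 + 2.04x = 88.19 - 4.24x → x_m = 9.1497.
Social marginal benefit = demand + MEB = 104.97 - 3.38x.
Set SMB = MC: 104.97 - 3.38x = 30.73 + 2.04x → x* = 13.6974.
The welfare-loss triangle has base |x_m − x*| and height MEB(x_m) (the vertical gap between SMB and MC is zero at x* and MEB at x_m).
DWL = ½ × 4.5477 × 24.6487 = 56.0474.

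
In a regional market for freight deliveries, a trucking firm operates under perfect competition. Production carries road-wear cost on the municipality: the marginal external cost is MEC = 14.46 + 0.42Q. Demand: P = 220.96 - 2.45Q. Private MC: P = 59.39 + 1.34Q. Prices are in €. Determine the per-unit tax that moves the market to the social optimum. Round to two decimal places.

Social marginal cost = private MC + MEC = 73.85 + 1.76Q.
Set SMC = demand: 73.85 + 1.76Q = 220.96 - 2.45Q → Q* = 34.9430.
The Pigouvian tax equals MEC at Q*: 14.46 + 0.42×34.9430 = 29.1361.

tax = €29.14 per unit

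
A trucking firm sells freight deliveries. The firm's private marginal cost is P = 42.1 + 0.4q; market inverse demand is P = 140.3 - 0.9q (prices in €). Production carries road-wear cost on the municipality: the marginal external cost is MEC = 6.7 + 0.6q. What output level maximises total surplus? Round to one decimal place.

q* = 48.2

Social marginal cost = private MC + MEC = 48.8 + q.
Set SMC = demand: 48.8 + q = 140.3 - 0.9q → q* = 48.1579.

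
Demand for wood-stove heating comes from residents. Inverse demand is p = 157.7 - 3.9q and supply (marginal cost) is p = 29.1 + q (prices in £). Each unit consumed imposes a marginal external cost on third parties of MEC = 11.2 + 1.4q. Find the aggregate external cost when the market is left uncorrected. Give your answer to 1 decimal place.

£776.1

Market equilibrium (private): 29.1 + q = 157.7 - 3.9q → q_m = 26.2449.
Total external cost = ∫₀^{q_m} (11.2 + 1.4q) dq = 11.2×26.2449 + ½×1.4×26.2449² = 776.0992.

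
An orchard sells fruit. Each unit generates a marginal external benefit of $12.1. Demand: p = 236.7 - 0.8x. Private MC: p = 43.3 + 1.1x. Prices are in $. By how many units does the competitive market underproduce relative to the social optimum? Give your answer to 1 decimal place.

Market equilibrium (private): 43.3 + 1.1x = 236.7 - 0.8x → x_m = 101.7895.
Social marginal cost = private MC − MEB = 31.2 + 1.1x.
Set SMC = demand: 31.2 + 1.1x = 236.7 - 0.8x → x* = 108.1579.
Gap = |101.7895 − 108.1579| = 6.3684.

6.4 units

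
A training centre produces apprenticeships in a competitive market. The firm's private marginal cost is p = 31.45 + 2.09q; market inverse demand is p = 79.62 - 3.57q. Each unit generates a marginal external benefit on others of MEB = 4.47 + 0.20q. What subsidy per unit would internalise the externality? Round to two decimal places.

subsidy = 6.40 per unit

Social marginal cost = private MC − MEB = 26.98 + 1.89q.
Set SMC = demand: 26.98 + 1.89q = 79.62 - 3.57q → q* = 9.6410.
The Pigouvian subsidy equals MEB at q*: 4.47 + 0.20×9.6410 = 6.3982.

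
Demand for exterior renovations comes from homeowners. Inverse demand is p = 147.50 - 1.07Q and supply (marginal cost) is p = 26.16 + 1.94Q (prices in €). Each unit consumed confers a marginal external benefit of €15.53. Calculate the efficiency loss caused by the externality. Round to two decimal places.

Market equilibrium (private): 26.16 + 1.94Q = 147.50 - 1.07Q → Q_m = 40.3123.
Social marginal benefit = demand + MEB = 163.03 - 1.07Q.
Set SMB = MC: 163.03 - 1.07Q = 26.16 + 1.94Q → Q* = 45.4718.
The welfare-loss triangle has base |Q_m − Q*| and height MEB(Q_m) (the vertical gap between SMB and MC is zero at Q* and MEB at Q_m).
DWL = ½ × 5.1595 × 15.5300 = 40.0635.

DWL = €40.06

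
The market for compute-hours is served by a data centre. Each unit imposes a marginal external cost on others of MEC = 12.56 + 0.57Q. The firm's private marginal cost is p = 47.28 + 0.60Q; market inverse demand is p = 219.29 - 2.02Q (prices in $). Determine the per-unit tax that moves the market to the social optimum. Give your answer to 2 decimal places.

Social marginal cost = private MC + MEC = 59.84 + 1.17Q.
Set SMC = demand: 59.84 + 1.17Q = 219.29 - 2.02Q → Q* = 49.9843.
The Pigouvian tax equals MEC at Q*: 12.56 + 0.57×49.9843 = 41.0511.

tax = $41.05 per unit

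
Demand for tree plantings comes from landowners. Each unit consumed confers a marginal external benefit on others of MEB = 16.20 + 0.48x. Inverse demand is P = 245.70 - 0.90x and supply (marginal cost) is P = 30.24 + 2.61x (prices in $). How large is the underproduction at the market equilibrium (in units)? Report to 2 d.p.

15.07 units

Market equilibrium (private): 30.24 + 2.61x = 245.70 - 0.90x → x_m = 61.3846.
Social marginal benefit = demand + MEB = 261.90 - 0.42x.
Set SMB = MC: 261.90 - 0.42x = 30.24 + 2.61x → x* = 76.4554.
Gap = |61.3846 − 76.4554| = 15.0708.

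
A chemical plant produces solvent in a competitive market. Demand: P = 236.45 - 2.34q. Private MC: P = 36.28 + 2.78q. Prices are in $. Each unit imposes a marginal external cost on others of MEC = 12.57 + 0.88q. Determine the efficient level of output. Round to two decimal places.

Social marginal cost = private MC + MEC = 48.85 + 3.66q.
Set SMC = demand: 48.85 + 3.66q = 236.45 - 2.34q → q* = 31.2667.

q* = 31.27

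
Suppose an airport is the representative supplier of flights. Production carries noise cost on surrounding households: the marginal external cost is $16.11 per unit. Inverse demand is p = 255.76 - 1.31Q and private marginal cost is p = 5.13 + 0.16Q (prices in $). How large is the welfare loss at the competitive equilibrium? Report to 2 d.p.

Market equilibrium (private): 5.13 + 0.16Q = 255.76 - 1.31Q → Q_m = 170.4966.
Social marginal cost = private MC + MEC = 21.24 + 0.16Q.
Set SMC = demand: 21.24 + 0.16Q = 255.76 - 1.31Q → Q* = 159.5374.
Between Q* and Q_m the wedge SMC − demand runs linearly from 0 to MEC(Q_m), so the loss is a triangle.
DWL = ½ × 10.9592 × 16.1100 = 88.2764.

DWL = $88.28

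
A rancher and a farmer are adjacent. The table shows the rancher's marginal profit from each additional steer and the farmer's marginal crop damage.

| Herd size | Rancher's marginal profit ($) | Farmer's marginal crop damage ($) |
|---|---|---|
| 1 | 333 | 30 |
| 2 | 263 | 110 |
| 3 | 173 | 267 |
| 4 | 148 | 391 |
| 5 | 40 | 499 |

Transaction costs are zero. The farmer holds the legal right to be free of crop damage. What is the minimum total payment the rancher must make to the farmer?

$140

Efficient level: marginal profit ≥ marginal crop damage through level 2, so k* = 2.
With the farmer holding the right, the rancher must at least compensate total damage at k*: 30 + 110 = 140.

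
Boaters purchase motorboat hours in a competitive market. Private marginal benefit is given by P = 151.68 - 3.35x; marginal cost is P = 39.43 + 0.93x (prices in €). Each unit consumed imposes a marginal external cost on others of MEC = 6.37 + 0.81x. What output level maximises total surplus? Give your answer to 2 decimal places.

x* = 20.80

Social marginal benefit = demand − MEC = 145.31 - 4.16x.
Set SMB = MC: 145.31 - 4.16x = 39.43 + 0.93x → x* = 20.8016.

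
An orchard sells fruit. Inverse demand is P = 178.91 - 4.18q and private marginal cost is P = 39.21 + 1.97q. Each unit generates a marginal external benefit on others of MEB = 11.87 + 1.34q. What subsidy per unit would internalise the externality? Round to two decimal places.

subsidy = 54.10 per unit

Social marginal cost = private MC − MEB = 27.34 + 0.63q.
Set SMC = demand: 27.34 + 0.63q = 178.91 - 4.18q → q* = 31.5114.
The Pigouvian subsidy equals MEB at q*: 11.87 + 1.34×31.5114 = 54.0953.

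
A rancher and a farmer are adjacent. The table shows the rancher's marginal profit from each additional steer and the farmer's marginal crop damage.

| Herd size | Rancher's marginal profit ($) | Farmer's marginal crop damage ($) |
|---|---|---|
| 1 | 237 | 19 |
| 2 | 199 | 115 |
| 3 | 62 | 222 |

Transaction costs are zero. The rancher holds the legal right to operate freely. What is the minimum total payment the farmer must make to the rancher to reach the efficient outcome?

Left alone the rancher would choose level 3 (marginal profit stays positive).
Efficient level: k* = 2 (marginal profit ≥ marginal crop damage through 2).
The farmer must at least cover the rancher's forgone profit from cutting 3→2: 62 = 62.

$62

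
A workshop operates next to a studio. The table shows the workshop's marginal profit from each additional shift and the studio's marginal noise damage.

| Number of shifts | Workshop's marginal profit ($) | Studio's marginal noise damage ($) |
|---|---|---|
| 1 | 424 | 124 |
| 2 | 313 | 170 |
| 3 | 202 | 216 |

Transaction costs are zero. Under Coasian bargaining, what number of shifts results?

Bargaining reaches the level where marginal profit last exceeds marginal noise damage.
That holds through level 2 (313 ≥ 170) but not at 3 (202 < 216).

2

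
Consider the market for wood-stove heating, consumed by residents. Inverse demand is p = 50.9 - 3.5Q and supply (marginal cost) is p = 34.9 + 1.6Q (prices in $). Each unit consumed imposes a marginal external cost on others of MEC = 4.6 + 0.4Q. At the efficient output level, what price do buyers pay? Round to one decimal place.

Social marginal benefit = demand − MEC = 46.3 - 3.9Q.
Set SMB = MC: 46.3 - 3.9Q = 34.9 + 1.6Q → Q* = 2.0727.
Consumer price on the demand curve at Q*: 50.9 − 3.5×2.0727 = 43.6456.

P = $43.6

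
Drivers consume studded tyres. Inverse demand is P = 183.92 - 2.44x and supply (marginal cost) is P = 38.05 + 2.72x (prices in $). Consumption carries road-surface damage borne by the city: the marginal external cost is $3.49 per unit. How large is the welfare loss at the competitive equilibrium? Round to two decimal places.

DWL = $1.18

Market equilibrium (private): 38.05 + 2.72x = 183.92 - 2.44x → x_m = 28.2694.
Social marginal benefit = demand − MEC = 180.43 - 2.44x.
Set SMB = MC: 180.43 - 2.44x = 38.05 + 2.72x → x* = 27.5930.
The welfare-loss triangle has base |x_m − x*| and height MEC(x_m) (the vertical gap between SMB and MC is zero at x* and MEC at x_m).
DWL = ½ × 0.6764 × 3.4900 = 1.1803.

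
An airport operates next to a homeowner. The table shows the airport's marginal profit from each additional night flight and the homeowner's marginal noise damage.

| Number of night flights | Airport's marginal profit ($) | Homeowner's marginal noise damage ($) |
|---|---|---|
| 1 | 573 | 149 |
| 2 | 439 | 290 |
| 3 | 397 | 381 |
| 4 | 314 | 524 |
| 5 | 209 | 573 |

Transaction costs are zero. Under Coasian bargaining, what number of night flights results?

Bargaining reaches the level where marginal profit last exceeds marginal noise damage.
That holds through level 3 (397 ≥ 381) but not at 4 (314 < 524).

3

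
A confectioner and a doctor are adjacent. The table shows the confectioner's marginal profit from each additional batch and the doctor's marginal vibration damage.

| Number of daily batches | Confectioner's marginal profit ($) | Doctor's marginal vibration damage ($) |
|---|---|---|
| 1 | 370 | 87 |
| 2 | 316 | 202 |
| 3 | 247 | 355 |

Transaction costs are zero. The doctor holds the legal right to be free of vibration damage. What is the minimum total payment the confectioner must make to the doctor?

$289

Efficient level: marginal profit ≥ marginal vibration damage through level 2, so k* = 2.
With the doctor holding the right, the confectioner must at least compensate total damage at k*: 87 + 202 = 289.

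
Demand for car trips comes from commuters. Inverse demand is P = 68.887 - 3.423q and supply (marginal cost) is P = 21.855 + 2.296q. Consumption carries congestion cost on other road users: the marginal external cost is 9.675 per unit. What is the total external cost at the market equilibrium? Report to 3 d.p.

79.565

Market equilibrium (private): 21.855 + 2.296q = 68.887 - 3.423q → q_m = 8.2238.
Total external cost = MEC × q_m = 9.675 × 8.2238 = 79.5653.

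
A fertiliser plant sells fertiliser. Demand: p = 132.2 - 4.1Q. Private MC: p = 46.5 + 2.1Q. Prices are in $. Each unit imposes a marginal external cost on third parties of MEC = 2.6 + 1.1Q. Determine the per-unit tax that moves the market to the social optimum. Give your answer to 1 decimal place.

tax = $15.1 per unit

Social marginal cost = private MC + MEC = 49.1 + 3.2Q.
Set SMC = demand: 49.1 + 3.2Q = 132.2 - 4.1Q → Q* = 11.3836.
The Pigouvian tax equals MEC at Q*: 2.6 + 1.1×11.3836 = 15.1220.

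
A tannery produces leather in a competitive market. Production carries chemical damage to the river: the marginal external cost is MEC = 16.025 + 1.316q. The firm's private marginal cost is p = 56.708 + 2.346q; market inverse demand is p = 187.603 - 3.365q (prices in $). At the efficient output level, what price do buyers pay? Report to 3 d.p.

P = $132.596

Social marginal cost = private MC + MEC = 72.733 + 3.662q.
Set SMC = demand: 72.733 + 3.662q = 187.603 - 3.365q → q* = 16.3469.
Consumer price on the demand curve at q*: 187.603 − 3.365×16.3469 = 132.5957.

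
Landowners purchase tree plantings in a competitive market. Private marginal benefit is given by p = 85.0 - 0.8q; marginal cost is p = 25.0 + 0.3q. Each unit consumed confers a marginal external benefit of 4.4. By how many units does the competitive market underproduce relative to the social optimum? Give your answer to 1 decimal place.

Market equilibrium (private): 25.0 + 0.3q = 85.0 - 0.8q → q_m = 54.5455.
Social marginal benefit = demand + MEB = 89.4 - 0.8q.
Set SMB = MC: 89.4 - 0.8q = 25.0 + 0.3q → q* = 58.5455.
Gap = |54.5455 − 58.5455| = 4.0000.

4.0 units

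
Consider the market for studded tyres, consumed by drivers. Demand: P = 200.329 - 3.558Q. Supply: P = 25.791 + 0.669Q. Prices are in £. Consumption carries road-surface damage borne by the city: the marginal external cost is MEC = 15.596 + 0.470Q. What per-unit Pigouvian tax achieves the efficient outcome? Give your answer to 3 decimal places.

Social marginal benefit = demand − MEC = 184.733 - 4.028Q.
Set SMB = MC: 184.733 - 4.028Q = 25.791 + 0.669Q → Q* = 33.8390.
The Pigouvian tax equals MEC at Q*: 15.596 + 0.470×33.8390 = 31.5003.

tax = £31.500 per unit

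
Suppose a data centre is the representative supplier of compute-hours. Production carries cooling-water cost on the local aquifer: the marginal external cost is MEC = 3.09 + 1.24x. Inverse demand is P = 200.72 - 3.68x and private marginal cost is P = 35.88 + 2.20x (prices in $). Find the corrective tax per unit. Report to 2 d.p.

Social marginal cost = private MC + MEC = 38.97 + 3.44x.
Set SMC = demand: 38.97 + 3.44x = 200.72 - 3.68x → x* = 22.7177.
The Pigouvian tax equals MEC at x*: 3.09 + 1.24×22.7177 = 31.2599.

tax = $31.26 per unit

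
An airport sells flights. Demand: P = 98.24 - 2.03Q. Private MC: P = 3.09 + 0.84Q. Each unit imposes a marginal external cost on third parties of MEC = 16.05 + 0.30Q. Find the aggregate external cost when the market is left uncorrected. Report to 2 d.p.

696.98

Market equilibrium (private): 3.09 + 0.84Q = 98.24 - 2.03Q → Q_m = 33.1533.
Total external cost = ∫₀^{Q_m} (16.05 + 0.30Q) dQ = 16.05×33.1533 + ½×0.30×33.1533² = 696.9817.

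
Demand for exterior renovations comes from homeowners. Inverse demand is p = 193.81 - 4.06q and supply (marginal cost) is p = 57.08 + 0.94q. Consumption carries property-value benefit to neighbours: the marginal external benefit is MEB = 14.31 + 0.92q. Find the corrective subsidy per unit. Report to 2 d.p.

Social marginal benefit = demand + MEB = 208.12 - 3.14q.
Set SMB = MC: 208.12 - 3.14q = 57.08 + 0.94q → q* = 37.0196.
The Pigouvian subsidy equals MEB at q*: 14.31 + 0.92×37.0196 = 48.3680.

subsidy = 48.37 per unit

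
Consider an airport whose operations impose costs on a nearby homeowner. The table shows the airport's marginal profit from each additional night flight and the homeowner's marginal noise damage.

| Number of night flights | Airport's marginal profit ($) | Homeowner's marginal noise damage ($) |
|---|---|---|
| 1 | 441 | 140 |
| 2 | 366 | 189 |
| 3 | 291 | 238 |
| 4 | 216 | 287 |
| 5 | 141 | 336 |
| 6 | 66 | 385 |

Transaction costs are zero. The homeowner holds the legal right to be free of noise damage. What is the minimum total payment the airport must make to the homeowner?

Efficient level: marginal profit ≥ marginal noise damage through level 3, so k* = 3.
With the homeowner holding the right, the airport must at least compensate total damage at k*: 140 + 189 + 238 = 567.

$567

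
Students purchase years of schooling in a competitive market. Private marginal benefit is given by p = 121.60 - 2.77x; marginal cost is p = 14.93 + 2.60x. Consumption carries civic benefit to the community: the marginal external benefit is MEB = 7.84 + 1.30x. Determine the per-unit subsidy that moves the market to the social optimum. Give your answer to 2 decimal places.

subsidy = 44.42 per unit

Social marginal benefit = demand + MEB = 129.44 - 1.47x.
Set SMB = MC: 129.44 - 1.47x = 14.93 + 2.60x → x* = 28.1351.
The Pigouvian subsidy equals MEB at x*: 7.84 + 1.30×28.1351 = 44.4156.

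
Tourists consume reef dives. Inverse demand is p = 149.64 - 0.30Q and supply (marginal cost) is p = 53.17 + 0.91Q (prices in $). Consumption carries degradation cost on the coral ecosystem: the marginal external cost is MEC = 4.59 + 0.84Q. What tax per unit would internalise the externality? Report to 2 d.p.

tax = $42.24 per unit

Social marginal benefit = demand − MEC = 145.05 - 1.14Q.
Set SMB = MC: 145.05 - 1.14Q = 53.17 + 0.91Q → Q* = 44.8195.
The Pigouvian tax equals MEC at Q*: 4.59 + 0.84×44.8195 = 42.2384.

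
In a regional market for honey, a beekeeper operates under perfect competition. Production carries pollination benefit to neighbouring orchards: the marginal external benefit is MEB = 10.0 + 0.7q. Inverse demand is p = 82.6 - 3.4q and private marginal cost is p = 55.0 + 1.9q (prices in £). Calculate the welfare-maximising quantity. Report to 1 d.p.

Social marginal cost = private MC − MEB = 45.0 + 1.2q.
Set SMC = demand: 45.0 + 1.2q = 82.6 - 3.4q → q* = 8.1739.

q* = 8.2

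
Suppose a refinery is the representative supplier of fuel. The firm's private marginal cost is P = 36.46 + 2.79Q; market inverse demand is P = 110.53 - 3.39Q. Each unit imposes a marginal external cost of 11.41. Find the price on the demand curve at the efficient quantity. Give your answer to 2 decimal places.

P = 76.16

Social marginal cost = private MC + MEC = 47.87 + 2.79Q.
Set SMC = demand: 47.87 + 2.79Q = 110.53 - 3.39Q → Q* = 10.1392.
Consumer price on the demand curve at Q*: 110.53 − 3.39×10.1392 = 76.1581.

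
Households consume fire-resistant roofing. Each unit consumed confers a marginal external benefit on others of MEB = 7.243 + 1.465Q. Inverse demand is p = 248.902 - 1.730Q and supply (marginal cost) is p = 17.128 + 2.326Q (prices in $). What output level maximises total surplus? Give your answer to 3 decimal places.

Q* = 92.249

Social marginal benefit = demand + MEB = 256.145 - 0.265Q.
Set SMB = MC: 256.145 - 0.265Q = 17.128 + 2.326Q → Q* = 92.2489.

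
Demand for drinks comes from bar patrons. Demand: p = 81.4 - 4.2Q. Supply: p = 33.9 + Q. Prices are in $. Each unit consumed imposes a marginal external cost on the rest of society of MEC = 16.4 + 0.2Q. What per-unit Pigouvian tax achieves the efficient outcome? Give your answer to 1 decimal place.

Social marginal benefit = demand − MEC = 65.0 - 4.4Q.
Set SMB = MC: 65.0 - 4.4Q = 33.9 + Q → Q* = 5.7593.
The Pigouvian tax equals MEC at Q*: 16.4 + 0.2×5.7593 = 17.5519.

tax = $17.6 per unit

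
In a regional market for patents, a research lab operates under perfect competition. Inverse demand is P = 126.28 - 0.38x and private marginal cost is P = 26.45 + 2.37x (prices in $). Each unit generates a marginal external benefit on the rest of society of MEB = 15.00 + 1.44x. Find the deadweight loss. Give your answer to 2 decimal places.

DWL = $1727.43

Market equilibrium (private): 26.45 + 2.37x = 126.28 - 0.38x → x_m = 36.3018.
Social marginal cost = private MC − MEB = 11.45 + 0.93x.
Set SMC = demand: 11.45 + 0.93x = 126.28 - 0.38x → x* = 87.6565.
Height of the DWL triangle at x_m is demand(x_m) − SMC(x_m) = MEB(x_m) = 67.2746.
DWL = ½ × 51.3547 × 67.2746 = 1727.4335.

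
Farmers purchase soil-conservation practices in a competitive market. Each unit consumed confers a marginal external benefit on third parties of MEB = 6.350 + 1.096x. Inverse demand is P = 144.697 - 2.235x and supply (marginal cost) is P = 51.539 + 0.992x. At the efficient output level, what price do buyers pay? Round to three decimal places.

P = 40.333

Social marginal benefit = demand + MEB = 151.047 - 1.139x.
Set SMB = MC: 151.047 - 1.139x = 51.539 + 0.992x → x* = 46.6954.
Consumer price on the demand curve at x*: 144.697 − 2.235×46.6954 = 40.3328.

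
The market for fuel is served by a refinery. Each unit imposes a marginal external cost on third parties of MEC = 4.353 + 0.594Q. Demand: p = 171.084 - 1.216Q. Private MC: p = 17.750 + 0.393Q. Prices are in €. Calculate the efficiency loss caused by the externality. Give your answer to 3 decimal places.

DWL = €843.418

Market equilibrium (private): 17.750 + 0.393Q = 171.084 - 1.216Q → Q_m = 95.2977.
Social marginal cost = private MC + MEC = 22.103 + 0.987Q.
Set SMC = demand: 22.103 + 0.987Q = 171.084 - 1.216Q → Q* = 67.6264.
The welfare-loss triangle has base |Q_m − Q*| and height MEC(Q_m) (the vertical gap between SMC and demand is zero at Q* and MEC at Q_m).
DWL = ½ × 27.6713 × 60.9598 = 843.4185.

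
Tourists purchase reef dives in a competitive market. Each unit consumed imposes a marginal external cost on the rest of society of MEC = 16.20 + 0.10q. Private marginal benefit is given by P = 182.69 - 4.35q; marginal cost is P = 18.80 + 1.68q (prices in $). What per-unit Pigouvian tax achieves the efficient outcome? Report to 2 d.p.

Social marginal benefit = demand − MEC = 166.49 - 4.45q.
Set SMB = MC: 166.49 - 4.45q = 18.80 + 1.68q → q* = 24.0930.
The Pigouvian tax equals MEC at q*: 16.20 + 0.10×24.0930 = 18.6093.

tax = $18.61 per unit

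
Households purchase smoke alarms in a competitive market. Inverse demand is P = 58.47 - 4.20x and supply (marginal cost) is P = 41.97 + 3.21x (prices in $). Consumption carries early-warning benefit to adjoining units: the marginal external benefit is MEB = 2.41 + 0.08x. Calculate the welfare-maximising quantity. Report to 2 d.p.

x* = 2.58

Social marginal benefit = demand + MEB = 60.88 - 4.12x.
Set SMB = MC: 60.88 - 4.12x = 41.97 + 3.21x → x* = 2.5798.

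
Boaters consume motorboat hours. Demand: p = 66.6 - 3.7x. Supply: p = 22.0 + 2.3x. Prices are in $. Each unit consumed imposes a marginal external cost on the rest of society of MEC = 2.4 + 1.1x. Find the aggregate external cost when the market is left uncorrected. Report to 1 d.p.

$48.2

Market equilibrium (private): 22.0 + 2.3x = 66.6 - 3.7x → x_m = 7.4333.
Total external cost = ∫₀^{x_m} (2.4 + 1.1x) dx = 2.4×7.4333 + ½×1.1×7.4333² = 48.2296.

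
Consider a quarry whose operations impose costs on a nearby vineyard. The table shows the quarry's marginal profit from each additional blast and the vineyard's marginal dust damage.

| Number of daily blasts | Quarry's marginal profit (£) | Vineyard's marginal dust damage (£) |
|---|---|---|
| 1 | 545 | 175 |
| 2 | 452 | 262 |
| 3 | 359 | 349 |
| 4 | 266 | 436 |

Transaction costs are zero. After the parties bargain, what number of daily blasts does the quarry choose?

Bargaining reaches the level where marginal profit last exceeds marginal dust damage.
That holds through level 3 (359 ≥ 349) but not at 4 (266 < 436).

3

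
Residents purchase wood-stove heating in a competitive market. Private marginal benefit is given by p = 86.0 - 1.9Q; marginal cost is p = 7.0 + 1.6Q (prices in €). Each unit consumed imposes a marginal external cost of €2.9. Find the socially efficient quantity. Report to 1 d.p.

Q* = 21.7

Social marginal benefit = demand − MEC = 83.1 - 1.9Q.
Set SMB = MC: 83.1 - 1.9Q = 7.0 + 1.6Q → Q* = 21.7429.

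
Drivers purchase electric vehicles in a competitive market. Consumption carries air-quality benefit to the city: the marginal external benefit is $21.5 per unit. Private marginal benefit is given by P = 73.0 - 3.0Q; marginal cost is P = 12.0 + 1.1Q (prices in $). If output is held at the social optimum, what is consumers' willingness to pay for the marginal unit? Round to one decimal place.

P = $12.6

Social marginal benefit = demand + MEB = 94.5 - 3.0Q.
Set SMB = MC: 94.5 - 3.0Q = 12.0 + 1.1Q → Q* = 20.1220.
Consumer price on the demand curve at Q*: 73.0 − 3.0×20.1220 = 12.6340.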